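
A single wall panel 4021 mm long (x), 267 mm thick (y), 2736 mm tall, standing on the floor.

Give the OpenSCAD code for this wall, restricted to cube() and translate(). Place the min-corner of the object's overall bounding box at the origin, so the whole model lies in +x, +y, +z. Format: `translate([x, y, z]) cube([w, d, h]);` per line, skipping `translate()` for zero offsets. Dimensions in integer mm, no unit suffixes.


cube([4021, 267, 2736]);


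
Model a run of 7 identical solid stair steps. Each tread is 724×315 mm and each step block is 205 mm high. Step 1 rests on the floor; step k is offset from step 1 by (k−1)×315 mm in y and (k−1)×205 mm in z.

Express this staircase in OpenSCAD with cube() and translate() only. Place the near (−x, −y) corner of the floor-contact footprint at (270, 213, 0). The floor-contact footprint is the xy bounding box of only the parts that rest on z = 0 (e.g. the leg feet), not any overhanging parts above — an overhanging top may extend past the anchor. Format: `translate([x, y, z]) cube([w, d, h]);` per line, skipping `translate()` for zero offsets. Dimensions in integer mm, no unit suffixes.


translate([270, 213, 0]) cube([724, 315, 205]);
translate([270, 528, 205]) cube([724, 315, 205]);
translate([270, 843, 410]) cube([724, 315, 205]);
translate([270, 1158, 615]) cube([724, 315, 205]);
translate([270, 1473, 820]) cube([724, 315, 205]);
translate([270, 1788, 1025]) cube([724, 315, 205]);
translate([270, 2103, 1230]) cube([724, 315, 205]);


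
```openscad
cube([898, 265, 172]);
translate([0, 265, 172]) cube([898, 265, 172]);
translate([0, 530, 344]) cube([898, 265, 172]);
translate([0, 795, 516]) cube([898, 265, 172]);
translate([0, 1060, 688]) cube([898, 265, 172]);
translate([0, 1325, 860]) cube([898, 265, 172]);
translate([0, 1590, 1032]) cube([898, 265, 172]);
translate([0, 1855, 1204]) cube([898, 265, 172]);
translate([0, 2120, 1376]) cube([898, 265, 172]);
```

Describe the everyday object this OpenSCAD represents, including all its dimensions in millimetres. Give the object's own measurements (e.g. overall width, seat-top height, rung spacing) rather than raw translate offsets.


A straight staircase of 9 solid steps. Each step is 898 mm wide (x), 265 mm deep (y, the going) and 172 mm tall (the rise). The first step rests on the floor; each subsequent step sits one going further in +y and one rise higher in +z, directly behind and above the previous step with no overlap.


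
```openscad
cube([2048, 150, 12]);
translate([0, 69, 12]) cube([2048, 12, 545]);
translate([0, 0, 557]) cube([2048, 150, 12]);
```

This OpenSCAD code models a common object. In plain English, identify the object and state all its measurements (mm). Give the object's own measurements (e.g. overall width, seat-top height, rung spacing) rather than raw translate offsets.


An I-beam lying along x, 2048 mm long. Overall section height 569 mm. Two flanges 150 mm wide (y) and 12 mm thick, one on the floor and one at the top; a web 12 mm thick runs between them, centred on the flange width.


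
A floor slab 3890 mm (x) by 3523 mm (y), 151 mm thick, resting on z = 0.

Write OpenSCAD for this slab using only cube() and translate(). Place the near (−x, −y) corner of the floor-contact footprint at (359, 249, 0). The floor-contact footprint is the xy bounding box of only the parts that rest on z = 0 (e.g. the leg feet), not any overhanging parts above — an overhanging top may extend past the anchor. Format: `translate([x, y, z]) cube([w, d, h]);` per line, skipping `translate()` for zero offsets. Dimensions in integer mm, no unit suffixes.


translate([359, 249, 0]) cube([3890, 3523, 151]);


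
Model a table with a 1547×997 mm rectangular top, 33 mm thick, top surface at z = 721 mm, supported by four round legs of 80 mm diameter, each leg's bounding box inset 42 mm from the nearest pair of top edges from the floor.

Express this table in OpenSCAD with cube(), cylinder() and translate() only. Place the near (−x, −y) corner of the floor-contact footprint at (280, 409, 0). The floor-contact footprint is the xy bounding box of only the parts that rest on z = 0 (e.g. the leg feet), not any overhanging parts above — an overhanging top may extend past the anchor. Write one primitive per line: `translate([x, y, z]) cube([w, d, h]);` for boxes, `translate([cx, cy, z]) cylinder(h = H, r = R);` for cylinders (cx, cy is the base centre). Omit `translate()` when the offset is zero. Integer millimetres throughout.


// leg_h = 721 - 33 = 688
translate([238, 367, 688]) cube([1547, 997, 33]);
translate([320, 449, 0]) cylinder(h = 688, r = 40);
translate([1703, 449, 0]) cylinder(h = 688, r = 40);
translate([320, 1282, 0]) cylinder(h = 688, r = 40);
translate([1703, 1282, 0]) cylinder(h = 688, r = 40);


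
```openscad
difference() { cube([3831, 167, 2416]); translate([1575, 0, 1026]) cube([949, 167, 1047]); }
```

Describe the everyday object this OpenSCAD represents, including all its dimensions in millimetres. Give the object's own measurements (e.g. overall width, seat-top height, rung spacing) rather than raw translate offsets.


A wall 3831 mm long (x), 167 mm thick (y), 2416 mm tall, with a rectangular window opening cut through it. The opening is 949 mm wide and 1047 mm tall; its sill is at z = 1026 mm and its near (−x) edge is 1575 mm from the wall's −x end. The opening passes through the full wall thickness.


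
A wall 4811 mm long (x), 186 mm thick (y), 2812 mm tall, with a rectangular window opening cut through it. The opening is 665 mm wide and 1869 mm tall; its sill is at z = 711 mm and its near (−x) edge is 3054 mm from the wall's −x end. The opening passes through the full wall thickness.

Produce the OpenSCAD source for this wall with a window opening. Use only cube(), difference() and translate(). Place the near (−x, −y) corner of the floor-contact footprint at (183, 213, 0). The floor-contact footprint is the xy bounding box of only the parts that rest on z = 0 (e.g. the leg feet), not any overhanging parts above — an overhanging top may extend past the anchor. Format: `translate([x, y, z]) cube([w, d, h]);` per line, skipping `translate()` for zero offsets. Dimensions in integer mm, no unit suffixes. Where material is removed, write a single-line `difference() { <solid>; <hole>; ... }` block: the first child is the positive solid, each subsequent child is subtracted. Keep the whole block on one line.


difference() { translate([183, 213, 0]) cube([4811, 186, 2812]); translate([3237, 213, 711]) cube([665, 186, 1869]); }


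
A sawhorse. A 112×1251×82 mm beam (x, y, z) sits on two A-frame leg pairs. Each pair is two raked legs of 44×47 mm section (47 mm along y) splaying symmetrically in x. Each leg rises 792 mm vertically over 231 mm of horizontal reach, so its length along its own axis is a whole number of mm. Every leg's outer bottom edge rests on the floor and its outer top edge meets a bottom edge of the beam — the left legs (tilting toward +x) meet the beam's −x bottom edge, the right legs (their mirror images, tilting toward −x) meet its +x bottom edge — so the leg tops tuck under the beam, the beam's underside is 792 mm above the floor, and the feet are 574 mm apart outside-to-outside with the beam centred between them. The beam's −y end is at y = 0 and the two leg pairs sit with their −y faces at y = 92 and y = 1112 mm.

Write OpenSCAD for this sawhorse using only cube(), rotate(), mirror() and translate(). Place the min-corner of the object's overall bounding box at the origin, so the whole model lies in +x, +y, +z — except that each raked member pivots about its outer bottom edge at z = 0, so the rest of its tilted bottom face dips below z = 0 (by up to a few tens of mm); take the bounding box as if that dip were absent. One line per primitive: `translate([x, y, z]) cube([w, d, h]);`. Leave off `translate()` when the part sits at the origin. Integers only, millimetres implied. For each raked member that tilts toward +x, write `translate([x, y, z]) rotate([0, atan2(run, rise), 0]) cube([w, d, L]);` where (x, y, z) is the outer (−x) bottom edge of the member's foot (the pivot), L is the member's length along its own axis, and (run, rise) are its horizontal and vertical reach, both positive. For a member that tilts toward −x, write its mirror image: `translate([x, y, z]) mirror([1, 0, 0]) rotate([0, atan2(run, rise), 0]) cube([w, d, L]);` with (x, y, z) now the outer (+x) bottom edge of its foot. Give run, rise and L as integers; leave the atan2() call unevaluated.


// leg length = √(231² + 792²) = 825
// right-leg outer foot x = 2·231 + 112 = 574
// beam min-corner = (231, 0, 792)
translate([231, 0, 792]) cube([112, 1251, 82]);
translate([0, 92, 0]) rotate([0, atan2(231, 792), 0]) cube([44, 47, 825]);
translate([574, 92, 0]) mirror([1, 0, 0]) rotate([0, atan2(231, 792), 0]) cube([44, 47, 825]);
translate([0, 1112, 0]) rotate([0, atan2(231, 792), 0]) cube([44, 47, 825]);
translate([574, 1112, 0]) mirror([1, 0, 0]) rotate([0, atan2(231, 792), 0]) cube([44, 47, 825]);


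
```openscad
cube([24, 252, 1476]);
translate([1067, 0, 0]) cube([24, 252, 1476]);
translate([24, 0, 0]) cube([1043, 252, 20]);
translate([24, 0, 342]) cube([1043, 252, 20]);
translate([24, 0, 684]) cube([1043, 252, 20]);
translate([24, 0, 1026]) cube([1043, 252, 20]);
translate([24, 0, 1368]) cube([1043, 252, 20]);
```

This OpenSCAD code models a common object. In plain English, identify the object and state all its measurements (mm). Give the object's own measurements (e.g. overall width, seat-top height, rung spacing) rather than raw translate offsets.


An open bookshelf. Two side panels, each 24 mm thick, 252 mm deep and 1476 mm tall, stand 1091 mm apart (outside-to-outside). Between them sit 5 shelves, each 20 mm thick and 252 mm deep, spanning the full gap between the sides. The bottom shelf rests on the floor (its underside at z = 0) and the clear gap between one shelf's top and the next shelf's underside is 322 mm.


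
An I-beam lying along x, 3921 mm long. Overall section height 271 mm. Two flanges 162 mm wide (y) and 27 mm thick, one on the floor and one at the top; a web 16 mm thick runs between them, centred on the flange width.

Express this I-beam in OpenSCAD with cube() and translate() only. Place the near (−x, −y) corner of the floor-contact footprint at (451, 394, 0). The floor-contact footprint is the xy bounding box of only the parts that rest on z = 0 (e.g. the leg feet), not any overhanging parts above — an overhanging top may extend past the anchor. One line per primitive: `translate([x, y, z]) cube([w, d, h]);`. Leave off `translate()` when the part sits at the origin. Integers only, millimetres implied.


translate([451, 394, 0]) cube([3921, 162, 27]);
translate([451, 467, 27]) cube([3921, 16, 217]);
translate([451, 394, 244]) cube([3921, 162, 27]);


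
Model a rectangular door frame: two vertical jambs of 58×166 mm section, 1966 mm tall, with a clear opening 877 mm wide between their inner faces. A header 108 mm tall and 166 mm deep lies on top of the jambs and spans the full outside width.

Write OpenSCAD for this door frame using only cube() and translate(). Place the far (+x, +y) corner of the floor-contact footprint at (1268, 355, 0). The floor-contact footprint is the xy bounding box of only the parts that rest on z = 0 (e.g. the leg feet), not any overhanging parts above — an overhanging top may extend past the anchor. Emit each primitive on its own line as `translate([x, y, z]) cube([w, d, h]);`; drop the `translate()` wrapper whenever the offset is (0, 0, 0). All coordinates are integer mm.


translate([275, 189, 0]) cube([58, 166, 1966]);
translate([1210, 189, 0]) cube([58, 166, 1966]);
translate([275, 189, 1966]) cube([993, 166, 108]);


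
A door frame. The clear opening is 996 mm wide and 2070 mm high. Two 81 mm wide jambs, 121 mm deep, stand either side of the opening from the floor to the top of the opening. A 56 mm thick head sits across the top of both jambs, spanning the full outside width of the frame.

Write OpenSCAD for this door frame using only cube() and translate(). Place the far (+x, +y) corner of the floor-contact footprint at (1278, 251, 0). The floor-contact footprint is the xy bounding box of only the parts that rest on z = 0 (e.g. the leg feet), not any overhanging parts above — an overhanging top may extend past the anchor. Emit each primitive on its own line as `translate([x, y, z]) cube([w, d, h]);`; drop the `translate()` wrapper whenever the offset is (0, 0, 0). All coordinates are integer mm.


translate([120, 130, 0]) cube([81, 121, 2070]);
translate([1197, 130, 0]) cube([81, 121, 2070]);
translate([120, 130, 2070]) cube([1158, 121, 56]);


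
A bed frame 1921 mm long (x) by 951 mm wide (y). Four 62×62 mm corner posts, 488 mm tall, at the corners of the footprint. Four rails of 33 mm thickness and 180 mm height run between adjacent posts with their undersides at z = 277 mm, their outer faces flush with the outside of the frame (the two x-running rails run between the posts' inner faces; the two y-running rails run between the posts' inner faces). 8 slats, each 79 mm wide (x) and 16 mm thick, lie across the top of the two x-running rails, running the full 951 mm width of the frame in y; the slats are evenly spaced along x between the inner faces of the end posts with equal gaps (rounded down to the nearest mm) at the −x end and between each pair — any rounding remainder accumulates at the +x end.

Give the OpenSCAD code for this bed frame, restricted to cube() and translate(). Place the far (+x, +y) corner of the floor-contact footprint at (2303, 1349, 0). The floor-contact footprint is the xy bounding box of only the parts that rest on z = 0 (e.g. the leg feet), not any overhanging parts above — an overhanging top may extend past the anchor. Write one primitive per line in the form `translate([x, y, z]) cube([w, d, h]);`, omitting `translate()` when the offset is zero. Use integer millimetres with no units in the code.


translate([382, 398, 0]) cube([62, 62, 488]);
translate([382, 1287, 0]) cube([62, 62, 488]);
translate([2241, 398, 0]) cube([62, 62, 488]);
translate([2241, 1287, 0]) cube([62, 62, 488]);
translate([444, 398, 277]) cube([1797, 33, 180]);
translate([444, 1316, 277]) cube([1797, 33, 180]);
translate([382, 460, 277]) cube([33, 827, 180]);
translate([2270, 460, 277]) cube([33, 827, 180]);
translate([573, 398, 457]) cube([79, 951, 16]);
translate([781, 398, 457]) cube([79, 951, 16]);
translate([989, 398, 457]) cube([79, 951, 16]);
translate([1197, 398, 457]) cube([79, 951, 16]);
translate([1405, 398, 457]) cube([79, 951, 16]);
translate([1613, 398, 457]) cube([79, 951, 16]);
translate([1821, 398, 457]) cube([79, 951, 16]);
translate([2029, 398, 457]) cube([79, 951, 16]);


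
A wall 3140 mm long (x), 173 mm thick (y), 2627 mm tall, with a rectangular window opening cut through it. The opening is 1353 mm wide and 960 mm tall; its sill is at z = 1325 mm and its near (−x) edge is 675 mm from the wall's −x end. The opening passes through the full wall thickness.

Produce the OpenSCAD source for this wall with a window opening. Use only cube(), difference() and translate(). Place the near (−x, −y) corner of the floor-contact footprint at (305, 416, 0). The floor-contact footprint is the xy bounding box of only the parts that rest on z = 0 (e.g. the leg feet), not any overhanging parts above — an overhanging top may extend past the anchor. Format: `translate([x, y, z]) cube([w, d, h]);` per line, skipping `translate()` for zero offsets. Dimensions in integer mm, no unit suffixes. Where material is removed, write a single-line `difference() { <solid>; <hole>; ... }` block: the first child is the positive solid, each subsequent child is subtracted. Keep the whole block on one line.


difference() { translate([305, 416, 0]) cube([3140, 173, 2627]); translate([980, 416, 1325]) cube([1353, 173, 960]); }


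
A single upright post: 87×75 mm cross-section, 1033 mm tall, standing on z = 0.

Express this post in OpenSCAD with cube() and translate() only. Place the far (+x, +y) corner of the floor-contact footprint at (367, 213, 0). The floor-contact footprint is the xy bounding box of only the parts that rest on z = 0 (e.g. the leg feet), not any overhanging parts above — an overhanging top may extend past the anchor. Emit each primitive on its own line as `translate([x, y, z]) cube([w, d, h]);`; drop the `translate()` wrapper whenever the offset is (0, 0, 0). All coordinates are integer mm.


translate([280, 138, 0]) cube([87, 75, 1033]);


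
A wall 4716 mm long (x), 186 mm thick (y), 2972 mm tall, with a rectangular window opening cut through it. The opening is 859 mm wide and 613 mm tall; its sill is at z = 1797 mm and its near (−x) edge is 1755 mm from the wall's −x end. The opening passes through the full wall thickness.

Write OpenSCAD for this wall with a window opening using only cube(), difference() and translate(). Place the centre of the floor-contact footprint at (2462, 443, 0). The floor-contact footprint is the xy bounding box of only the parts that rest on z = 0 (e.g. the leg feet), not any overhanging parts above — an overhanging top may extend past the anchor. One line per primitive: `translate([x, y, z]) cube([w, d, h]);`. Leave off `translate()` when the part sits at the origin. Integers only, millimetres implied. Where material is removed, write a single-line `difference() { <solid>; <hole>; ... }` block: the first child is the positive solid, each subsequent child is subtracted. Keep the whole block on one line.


difference() { translate([104, 350, 0]) cube([4716, 186, 2972]); translate([1859, 350, 1797]) cube([859, 186, 613]); }


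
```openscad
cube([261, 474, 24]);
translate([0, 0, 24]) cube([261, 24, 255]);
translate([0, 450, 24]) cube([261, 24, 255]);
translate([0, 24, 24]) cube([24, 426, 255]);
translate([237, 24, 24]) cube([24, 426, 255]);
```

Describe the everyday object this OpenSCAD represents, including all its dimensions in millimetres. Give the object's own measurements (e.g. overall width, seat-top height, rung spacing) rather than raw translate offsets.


An open-topped rectangular box: outside dimensions 261×474×279 mm, with a uniform wall and base thickness of 24 mm. The base is a full 261×474 slab on the floor; four walls sit on top of the base. The front and back walls (the −y and +y sides) span the full width; the two side walls fit between them.


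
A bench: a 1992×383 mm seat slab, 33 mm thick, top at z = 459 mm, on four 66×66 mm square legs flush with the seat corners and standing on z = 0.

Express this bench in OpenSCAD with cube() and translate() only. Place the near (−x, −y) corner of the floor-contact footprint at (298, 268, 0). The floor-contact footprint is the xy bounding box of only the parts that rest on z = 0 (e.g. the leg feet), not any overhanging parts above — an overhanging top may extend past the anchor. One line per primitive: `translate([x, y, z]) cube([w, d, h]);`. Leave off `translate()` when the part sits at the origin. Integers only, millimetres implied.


// leg_h = 459 − 33 = 426
translate([298, 268, 426]) cube([1992, 383, 33]);
translate([298, 268, 0]) cube([66, 66, 426]);
translate([298, 585, 0]) cube([66, 66, 426]);
translate([2224, 268, 0]) cube([66, 66, 426]);
translate([2224, 585, 0]) cube([66, 66, 426]);


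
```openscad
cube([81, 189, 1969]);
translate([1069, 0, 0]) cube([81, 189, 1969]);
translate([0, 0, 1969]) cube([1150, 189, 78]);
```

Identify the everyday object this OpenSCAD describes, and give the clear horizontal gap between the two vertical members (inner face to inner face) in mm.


A door frame. The clear opening width is 988 mm.

Two 1969 mm tall posts with a header on top — a door frame. The left jamb is 81 mm wide at x = 0; the right jamb starts at x = 1069. The clear opening is 1069 − 81 = 988 mm.


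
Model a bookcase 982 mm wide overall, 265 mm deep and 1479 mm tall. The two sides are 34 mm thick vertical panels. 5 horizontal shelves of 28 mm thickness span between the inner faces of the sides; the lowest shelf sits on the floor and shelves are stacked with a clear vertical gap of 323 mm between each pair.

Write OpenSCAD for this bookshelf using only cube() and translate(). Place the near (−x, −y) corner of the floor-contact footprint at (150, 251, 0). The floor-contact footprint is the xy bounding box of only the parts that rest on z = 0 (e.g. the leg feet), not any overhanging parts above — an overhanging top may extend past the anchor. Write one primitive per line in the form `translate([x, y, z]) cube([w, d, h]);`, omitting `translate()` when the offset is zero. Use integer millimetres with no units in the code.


translate([150, 251, 0]) cube([34, 265, 1479]);
translate([1098, 251, 0]) cube([34, 265, 1479]);
translate([184, 251, 0]) cube([914, 265, 28]);
translate([184, 251, 351]) cube([914, 265, 28]);
translate([184, 251, 702]) cube([914, 265, 28]);
translate([184, 251, 1053]) cube([914, 265, 28]);
translate([184, 251, 1404]) cube([914, 265, 28]);


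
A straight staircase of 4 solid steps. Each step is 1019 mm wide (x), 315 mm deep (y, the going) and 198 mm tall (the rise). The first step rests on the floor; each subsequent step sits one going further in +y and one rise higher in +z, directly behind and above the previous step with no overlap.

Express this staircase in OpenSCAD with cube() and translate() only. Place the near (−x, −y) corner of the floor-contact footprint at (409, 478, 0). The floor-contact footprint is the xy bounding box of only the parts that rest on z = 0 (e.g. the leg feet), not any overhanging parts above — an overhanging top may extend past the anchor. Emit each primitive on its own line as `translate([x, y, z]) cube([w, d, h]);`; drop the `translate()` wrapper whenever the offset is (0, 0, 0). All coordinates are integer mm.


translate([409, 478, 0]) cube([1019, 315, 198]);
translate([409, 793, 198]) cube([1019, 315, 198]);
translate([409, 1108, 396]) cube([1019, 315, 198]);
translate([409, 1423, 594]) cube([1019, 315, 198]);


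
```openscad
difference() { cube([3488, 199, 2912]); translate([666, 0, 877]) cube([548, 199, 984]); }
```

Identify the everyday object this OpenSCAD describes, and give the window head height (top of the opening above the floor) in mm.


A wall with a window opening. The window head height is 1861 mm.

A wall with a rectangular opening subtracted — a window. Sill at z = 877, opening 984 mm tall, so the head is at 877 + 984 = 1861 mm.


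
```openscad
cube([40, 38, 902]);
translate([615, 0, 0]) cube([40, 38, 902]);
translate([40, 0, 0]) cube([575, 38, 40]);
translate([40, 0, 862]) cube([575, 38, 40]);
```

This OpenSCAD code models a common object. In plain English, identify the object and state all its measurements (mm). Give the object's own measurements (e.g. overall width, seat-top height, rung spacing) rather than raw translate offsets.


A rectangular picture frame lying in the x–z plane (depth along y). The opening is 575 mm wide (x) by 822 mm tall (z), surrounded by a border 40 mm wide on all four sides. The frame is 38 mm deep and is made of two full-height vertical stiles with two horizontal rails fitted between them.


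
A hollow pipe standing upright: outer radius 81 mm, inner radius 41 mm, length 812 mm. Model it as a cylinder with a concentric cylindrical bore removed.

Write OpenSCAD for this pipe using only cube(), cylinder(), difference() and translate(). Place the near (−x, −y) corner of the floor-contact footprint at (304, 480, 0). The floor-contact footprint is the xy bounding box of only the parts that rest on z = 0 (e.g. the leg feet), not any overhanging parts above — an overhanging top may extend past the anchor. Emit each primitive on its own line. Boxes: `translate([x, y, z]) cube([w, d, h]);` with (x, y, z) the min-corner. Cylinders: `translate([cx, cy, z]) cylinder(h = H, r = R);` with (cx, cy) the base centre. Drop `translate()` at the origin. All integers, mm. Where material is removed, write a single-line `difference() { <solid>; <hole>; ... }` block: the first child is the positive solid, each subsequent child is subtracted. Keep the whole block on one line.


difference() { translate([385, 561, 0]) cylinder(h = 812, r = 81); translate([385, 561, 0]) cylinder(h = 812, r = 41); }


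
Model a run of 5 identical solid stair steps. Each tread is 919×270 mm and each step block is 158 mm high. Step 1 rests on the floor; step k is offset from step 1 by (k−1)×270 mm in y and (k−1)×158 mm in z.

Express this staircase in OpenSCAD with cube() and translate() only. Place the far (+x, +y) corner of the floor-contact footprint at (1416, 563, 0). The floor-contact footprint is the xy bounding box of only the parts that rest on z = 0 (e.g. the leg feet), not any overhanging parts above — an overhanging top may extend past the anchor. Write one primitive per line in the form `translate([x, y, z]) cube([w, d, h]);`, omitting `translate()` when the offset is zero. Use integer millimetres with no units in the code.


translate([497, 293, 0]) cube([919, 270, 158]);
translate([497, 563, 158]) cube([919, 270, 158]);
translate([497, 833, 316]) cube([919, 270, 158]);
translate([497, 1103, 474]) cube([919, 270, 158]);
translate([497, 1373, 632]) cube([919, 270, 158]);


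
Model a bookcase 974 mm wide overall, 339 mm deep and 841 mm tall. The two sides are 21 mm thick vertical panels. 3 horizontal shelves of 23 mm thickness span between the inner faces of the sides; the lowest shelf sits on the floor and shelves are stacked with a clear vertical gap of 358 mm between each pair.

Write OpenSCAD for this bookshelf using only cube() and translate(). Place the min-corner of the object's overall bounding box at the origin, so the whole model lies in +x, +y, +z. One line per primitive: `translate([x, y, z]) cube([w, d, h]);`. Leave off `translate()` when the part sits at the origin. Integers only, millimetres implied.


cube([21, 339, 841]);
translate([953, 0, 0]) cube([21, 339, 841]);
translate([21, 0, 0]) cube([932, 339, 23]);
translate([21, 0, 381]) cube([932, 339, 23]);
translate([21, 0, 762]) cube([932, 339, 23]);


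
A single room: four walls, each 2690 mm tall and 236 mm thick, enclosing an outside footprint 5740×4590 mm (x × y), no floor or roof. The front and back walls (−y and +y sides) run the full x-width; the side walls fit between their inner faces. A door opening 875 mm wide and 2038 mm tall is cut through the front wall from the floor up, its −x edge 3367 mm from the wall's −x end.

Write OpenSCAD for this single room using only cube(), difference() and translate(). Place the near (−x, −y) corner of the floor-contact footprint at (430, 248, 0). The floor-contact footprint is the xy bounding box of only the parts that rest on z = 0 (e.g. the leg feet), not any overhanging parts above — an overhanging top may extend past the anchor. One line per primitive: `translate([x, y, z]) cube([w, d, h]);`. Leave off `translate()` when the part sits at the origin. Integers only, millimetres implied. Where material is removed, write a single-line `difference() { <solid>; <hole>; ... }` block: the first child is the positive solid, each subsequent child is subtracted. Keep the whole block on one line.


difference() { translate([430, 248, 0]) cube([5740, 236, 2690]); translate([3797, 248, 0]) cube([875, 236, 2038]); }
translate([430, 4602, 0]) cube([5740, 236, 2690]);
translate([430, 484, 0]) cube([236, 4118, 2690]);
translate([5934, 484, 0]) cube([236, 4118, 2690]);


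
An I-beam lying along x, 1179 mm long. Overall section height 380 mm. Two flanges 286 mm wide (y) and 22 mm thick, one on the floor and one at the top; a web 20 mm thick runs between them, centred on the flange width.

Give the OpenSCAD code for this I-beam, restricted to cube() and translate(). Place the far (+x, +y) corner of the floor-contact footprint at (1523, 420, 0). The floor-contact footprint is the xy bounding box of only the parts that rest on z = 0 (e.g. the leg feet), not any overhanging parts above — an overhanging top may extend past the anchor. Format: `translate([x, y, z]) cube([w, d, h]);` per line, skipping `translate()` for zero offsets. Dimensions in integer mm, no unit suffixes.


translate([344, 134, 0]) cube([1179, 286, 22]);
translate([344, 267, 22]) cube([1179, 20, 336]);
translate([344, 134, 358]) cube([1179, 286, 22]);


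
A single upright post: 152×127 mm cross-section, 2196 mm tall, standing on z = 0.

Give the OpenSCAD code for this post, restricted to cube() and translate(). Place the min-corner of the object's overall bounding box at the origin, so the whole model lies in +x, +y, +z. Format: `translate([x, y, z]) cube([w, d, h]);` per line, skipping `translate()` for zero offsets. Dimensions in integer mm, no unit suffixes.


cube([152, 127, 2196]);


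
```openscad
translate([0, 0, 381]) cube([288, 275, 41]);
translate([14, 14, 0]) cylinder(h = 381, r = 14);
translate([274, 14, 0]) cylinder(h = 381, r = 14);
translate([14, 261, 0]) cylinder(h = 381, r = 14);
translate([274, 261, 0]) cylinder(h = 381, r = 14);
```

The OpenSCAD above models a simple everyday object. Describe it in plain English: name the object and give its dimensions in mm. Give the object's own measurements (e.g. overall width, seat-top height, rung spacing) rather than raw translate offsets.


A simple wooden stool: a rectangular seat 288 mm (x) by 275 mm (y), 41 mm thick, top face at z = 422 mm, on four round legs, each 28 mm in diameter. The legs rest on z = 0, each leg's axis is inset half a diameter from the nearest pair of seat edges (so the leg's bounding box is flush with the corner).


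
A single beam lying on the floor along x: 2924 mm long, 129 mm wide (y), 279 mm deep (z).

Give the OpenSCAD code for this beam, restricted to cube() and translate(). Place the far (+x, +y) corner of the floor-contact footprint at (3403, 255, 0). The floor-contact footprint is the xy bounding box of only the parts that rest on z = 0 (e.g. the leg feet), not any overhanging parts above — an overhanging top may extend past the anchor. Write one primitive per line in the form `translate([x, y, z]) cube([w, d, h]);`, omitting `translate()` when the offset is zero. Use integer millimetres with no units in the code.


translate([479, 126, 0]) cube([2924, 129, 279]);


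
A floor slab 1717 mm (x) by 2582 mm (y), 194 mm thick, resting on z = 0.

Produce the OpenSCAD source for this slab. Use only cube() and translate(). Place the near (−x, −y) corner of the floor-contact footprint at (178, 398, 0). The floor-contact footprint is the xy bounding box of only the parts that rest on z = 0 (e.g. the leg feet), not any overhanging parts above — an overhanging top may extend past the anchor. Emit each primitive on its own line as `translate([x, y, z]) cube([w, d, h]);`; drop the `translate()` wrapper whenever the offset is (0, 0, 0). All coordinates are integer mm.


translate([178, 398, 0]) cube([1717, 2582, 194]);


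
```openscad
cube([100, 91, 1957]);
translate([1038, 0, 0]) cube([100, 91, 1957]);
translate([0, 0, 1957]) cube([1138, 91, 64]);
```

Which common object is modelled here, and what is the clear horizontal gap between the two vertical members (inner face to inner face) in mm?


A door frame. The clear opening width is 938 mm.

Two 1957 mm tall posts with a header on top — a door frame. The left jamb is 100 mm wide at x = 0; the right jamb starts at x = 1038. The clear opening is 1038 − 100 = 938 mm.


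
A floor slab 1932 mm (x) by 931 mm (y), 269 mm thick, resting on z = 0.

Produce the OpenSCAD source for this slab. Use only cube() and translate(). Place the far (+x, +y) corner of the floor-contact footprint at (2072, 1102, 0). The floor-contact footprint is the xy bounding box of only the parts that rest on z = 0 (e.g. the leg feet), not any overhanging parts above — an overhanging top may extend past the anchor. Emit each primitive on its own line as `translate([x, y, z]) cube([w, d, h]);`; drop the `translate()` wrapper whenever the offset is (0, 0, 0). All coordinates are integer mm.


translate([140, 171, 0]) cube([1932, 931, 269]);


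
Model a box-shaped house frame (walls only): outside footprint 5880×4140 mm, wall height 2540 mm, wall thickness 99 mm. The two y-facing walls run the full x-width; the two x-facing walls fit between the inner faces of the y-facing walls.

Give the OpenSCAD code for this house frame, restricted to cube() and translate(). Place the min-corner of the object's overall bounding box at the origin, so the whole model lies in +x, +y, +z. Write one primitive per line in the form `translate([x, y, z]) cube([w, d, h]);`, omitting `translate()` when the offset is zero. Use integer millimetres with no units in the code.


cube([5880, 99, 2540]);
translate([0, 4041, 0]) cube([5880, 99, 2540]);
translate([0, 99, 0]) cube([99, 3942, 2540]);
translate([5781, 99, 0]) cube([99, 3942, 2540]);


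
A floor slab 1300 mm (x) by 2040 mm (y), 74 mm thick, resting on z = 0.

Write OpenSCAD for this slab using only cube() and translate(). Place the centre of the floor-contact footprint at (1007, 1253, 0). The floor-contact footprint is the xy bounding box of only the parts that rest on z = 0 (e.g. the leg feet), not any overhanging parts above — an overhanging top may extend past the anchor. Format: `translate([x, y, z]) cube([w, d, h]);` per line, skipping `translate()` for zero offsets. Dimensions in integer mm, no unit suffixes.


translate([357, 233, 0]) cube([1300, 2040, 74]);


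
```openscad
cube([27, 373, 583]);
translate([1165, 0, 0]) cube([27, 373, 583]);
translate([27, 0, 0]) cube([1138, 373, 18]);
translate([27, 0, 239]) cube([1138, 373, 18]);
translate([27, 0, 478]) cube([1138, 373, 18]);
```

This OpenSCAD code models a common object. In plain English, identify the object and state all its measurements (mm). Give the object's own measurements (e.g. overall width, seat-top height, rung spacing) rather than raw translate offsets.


An open bookshelf. Two side panels, each 27 mm thick, 373 mm deep and 583 mm tall, stand 1192 mm apart (outside-to-outside). Between them sit 3 shelves, each 18 mm thick and 373 mm deep, spanning the full gap between the sides. The bottom shelf rests on the floor (its underside at z = 0) and the clear gap between one shelf's top and the next shelf's underside is 221 mm.


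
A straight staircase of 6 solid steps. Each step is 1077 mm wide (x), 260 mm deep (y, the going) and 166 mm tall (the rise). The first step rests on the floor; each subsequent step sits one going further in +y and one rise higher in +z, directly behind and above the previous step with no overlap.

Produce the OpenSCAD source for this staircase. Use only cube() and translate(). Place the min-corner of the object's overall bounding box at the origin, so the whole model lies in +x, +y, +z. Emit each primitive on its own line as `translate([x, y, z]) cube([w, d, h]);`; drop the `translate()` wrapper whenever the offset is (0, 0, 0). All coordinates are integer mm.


cube([1077, 260, 166]);
translate([0, 260, 166]) cube([1077, 260, 166]);
translate([0, 520, 332]) cube([1077, 260, 166]);
translate([0, 780, 498]) cube([1077, 260, 166]);
translate([0, 1040, 664]) cube([1077, 260, 166]);
translate([0, 1300, 830]) cube([1077, 260, 166]);


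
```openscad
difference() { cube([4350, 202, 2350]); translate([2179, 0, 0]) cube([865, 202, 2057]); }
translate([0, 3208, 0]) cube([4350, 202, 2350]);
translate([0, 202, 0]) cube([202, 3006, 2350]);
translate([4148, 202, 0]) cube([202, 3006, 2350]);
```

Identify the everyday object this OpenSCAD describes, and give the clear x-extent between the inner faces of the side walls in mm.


A single room. The interior width is 3946 mm.

Four walls enclosing a rectangle with a door in the front wall — a room. Outside width 4350 minus two 202 mm walls gives 3946 mm.


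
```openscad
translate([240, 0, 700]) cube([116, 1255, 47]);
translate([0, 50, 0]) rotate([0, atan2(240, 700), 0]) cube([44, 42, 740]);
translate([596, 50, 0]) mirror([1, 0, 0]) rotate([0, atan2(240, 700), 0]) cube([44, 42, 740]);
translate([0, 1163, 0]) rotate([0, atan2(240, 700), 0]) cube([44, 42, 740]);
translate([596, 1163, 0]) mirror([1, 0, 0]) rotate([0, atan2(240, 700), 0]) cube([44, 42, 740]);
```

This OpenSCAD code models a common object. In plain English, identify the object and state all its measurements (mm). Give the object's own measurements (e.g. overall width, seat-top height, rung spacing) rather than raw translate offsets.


A sawhorse. A 116×1255×47 mm beam (x, y, z) sits on two A-frame leg pairs. Each pair is two raked legs of 44×42 mm section (42 mm along y) splaying symmetrically in x. Each leg rises 700 mm vertically over 240 mm of horizontal reach and is 740 mm long along its own axis. Every leg's outer bottom edge rests on the floor and its outer top edge meets a bottom edge of the beam — the left legs (tilting toward +x) meet the beam's −x bottom edge, the right legs (their mirror images, tilting toward −x) meet its +x bottom edge — so the leg tops tuck under the beam, the beam's underside is 700 mm above the floor, and the feet are 596 mm apart outside-to-outside with the beam centred between them. The two leg pairs are set in 50 mm from either end of the beam.


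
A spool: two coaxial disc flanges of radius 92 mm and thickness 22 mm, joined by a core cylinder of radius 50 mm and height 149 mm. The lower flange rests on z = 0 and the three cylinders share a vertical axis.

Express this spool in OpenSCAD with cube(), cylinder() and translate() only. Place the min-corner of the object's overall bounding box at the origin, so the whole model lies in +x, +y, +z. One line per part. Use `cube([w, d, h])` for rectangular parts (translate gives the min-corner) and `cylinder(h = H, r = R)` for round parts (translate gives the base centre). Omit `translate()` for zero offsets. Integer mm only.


translate([92, 92, 0]) cylinder(h = 22, r = 92);
translate([92, 92, 22]) cylinder(h = 149, r = 50);
translate([92, 92, 171]) cylinder(h = 22, r = 92);


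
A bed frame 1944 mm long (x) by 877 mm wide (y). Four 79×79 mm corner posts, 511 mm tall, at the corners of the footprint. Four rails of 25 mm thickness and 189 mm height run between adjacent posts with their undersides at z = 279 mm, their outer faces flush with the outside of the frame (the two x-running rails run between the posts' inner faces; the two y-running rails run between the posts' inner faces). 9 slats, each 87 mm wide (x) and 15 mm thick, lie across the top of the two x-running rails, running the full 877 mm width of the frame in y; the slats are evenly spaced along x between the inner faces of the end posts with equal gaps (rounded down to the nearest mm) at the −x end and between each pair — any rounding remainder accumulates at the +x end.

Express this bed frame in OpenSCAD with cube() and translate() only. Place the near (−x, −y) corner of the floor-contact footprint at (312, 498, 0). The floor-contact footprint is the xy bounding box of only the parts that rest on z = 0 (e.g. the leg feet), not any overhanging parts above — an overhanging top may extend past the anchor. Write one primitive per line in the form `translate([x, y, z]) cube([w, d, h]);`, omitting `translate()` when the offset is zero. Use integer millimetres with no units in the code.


translate([312, 498, 0]) cube([79, 79, 511]);
translate([312, 1296, 0]) cube([79, 79, 511]);
translate([2177, 498, 0]) cube([79, 79, 511]);
translate([2177, 1296, 0]) cube([79, 79, 511]);
translate([391, 498, 279]) cube([1786, 25, 189]);
translate([391, 1350, 279]) cube([1786, 25, 189]);
translate([312, 577, 279]) cube([25, 719, 189]);
translate([2231, 577, 279]) cube([25, 719, 189]);
translate([491, 498, 468]) cube([87, 877, 15]);
translate([678, 498, 468]) cube([87, 877, 15]);
translate([865, 498, 468]) cube([87, 877, 15]);
translate([1052, 498, 468]) cube([87, 877, 15]);
translate([1239, 498, 468]) cube([87, 877, 15]);
translate([1426, 498, 468]) cube([87, 877, 15]);
translate([1613, 498, 468]) cube([87, 877, 15]);
translate([1800, 498, 468]) cube([87, 877, 15]);
translate([1987, 498, 468]) cube([87, 877, 15]);
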